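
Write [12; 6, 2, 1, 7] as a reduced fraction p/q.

1775/146

Fold from the inside: start with 7/1.
  1 + 1/7 = 8/7
  2 + 7/8 = 23/8
  6 + 8/23 = 146/23
  12 + 23/146 = 1775/146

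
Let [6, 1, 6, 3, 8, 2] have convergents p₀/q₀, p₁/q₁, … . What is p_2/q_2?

Using pₖ = aₖpₖ₋₁ + pₖ₋₂, qₖ = aₖqₖ₋₁ + qₖ₋₂ (with p₋₁=1, p₋₂=0, q₋₁=0, q₋₂=1):
  k=0: a=6, p=6, q=1
  k=1: a=1, p=7, q=1
  k=2: a=6, p=48, q=7

48/7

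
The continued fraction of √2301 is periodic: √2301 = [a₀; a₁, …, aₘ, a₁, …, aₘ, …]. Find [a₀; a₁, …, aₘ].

a₀ = ⌊√2301⌋ = 47.
With m₀=0, d₀=1 and mₖ₊₁ = dₖaₖ − mₖ, dₖ₊₁ = (n − mₖ₊₁²)/dₖ, aₖ₊₁ = ⌊(a₀+mₖ₊₁)/dₖ₊₁⌋:
  k=1: m=47, d=92, a=1
  k=2: m=45, d=3, a=30
  k=3: m=45, d=92, a=1
  k=4: m=47, d=1, a=94
d=1 and a=2a₀=94 at k=4, so the next step gives (m, d) = (47, 92) again — its k=1 value — and the period has length 4.

[47; 1, 30, 1, 94]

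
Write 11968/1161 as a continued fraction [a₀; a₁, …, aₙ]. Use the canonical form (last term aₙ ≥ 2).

11968 = 10×1161 + 358
1161 = 3×358 + 87
358 = 4×87 + 10
87 = 8×10 + 7
10 = 1×7 + 3
7 = 2×3 + 1
3 = 3×1 + 0  (stop)
So 11968/1161 = [10; 3, 4, 8, 1, 2, 3].

[10; 3, 4, 8, 1, 2, 3]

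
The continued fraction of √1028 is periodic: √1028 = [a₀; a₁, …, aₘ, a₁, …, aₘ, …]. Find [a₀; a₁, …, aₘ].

[32; 16, 64]

a₀ = ⌊√1028⌋ = 32.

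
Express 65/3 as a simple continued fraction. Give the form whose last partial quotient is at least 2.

[21; 1, 2]

65 = 21*3 + 2
3 = 1*2 + 1
2 = 2*1 + 0  (stop)
So 65/3 = [21; 1, 2].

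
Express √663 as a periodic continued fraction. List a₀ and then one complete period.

a₀ = ⌊√663⌋ = 25.
With m₀=0, d₀=1 and mₖ₊₁ = dₖaₖ − mₖ, dₖ₊₁ = (n − mₖ₊₁²)/dₖ, aₖ₊₁ = ⌊(a₀+mₖ₊₁)/dₖ₊₁⌋:
  k=1: m=25, d=38, a=1
  k=2: m=13, d=13, a=2
  k=3: m=13, d=38, a=1
  k=4: m=25, d=1, a=50
d=1 and a=2a₀=50 at k=4, so the next step gives (m, d) = (25, 38) again — its k=1 value — and the period has length 4.

[25; 1, 2, 1, 50]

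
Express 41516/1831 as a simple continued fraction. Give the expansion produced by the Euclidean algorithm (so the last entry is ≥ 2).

41516 = 22*1831 + 1234
1831 = 1*1234 + 597
1234 = 2*597 + 40
597 = 14*40 + 37
40 = 1*37 + 3
37 = 12*3 + 1
3 = 3*1 + 0  (stop)
So 41516/1831 = [22; 1, 2, 14, 1, 12, 3].

[22; 1, 2, 14, 1, 12, 3]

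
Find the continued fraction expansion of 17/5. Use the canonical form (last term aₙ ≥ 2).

17 = 3*5 + 2
5 = 2*2 + 1
2 = 2*1 + 0  (stop)
So 17/5 = [3; 2, 2].

[3; 2, 2]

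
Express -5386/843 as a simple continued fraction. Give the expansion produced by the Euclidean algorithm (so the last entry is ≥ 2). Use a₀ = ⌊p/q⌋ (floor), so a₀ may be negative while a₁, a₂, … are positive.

-5386 = -7*843 + 515
843 = 1*515 + 328
515 = 1*328 + 187
328 = 1*187 + 141
187 = 1*141 + 46
141 = 3*46 + 3
46 = 15*3 + 1
3 = 3*1 + 0  (stop)
So -5386/843 = [-7; 1, 1, 1, 1, 3, 15, 3].

[-7; 1, 1, 1, 1, 3, 15, 3]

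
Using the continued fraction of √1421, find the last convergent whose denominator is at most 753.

√1421 = [37; 1, 2, 3, 2, 3, 2, 1, 74, …] (period length 8).
Convergents:
  p_0/q_0 = 37/1
  p_1/q_1 = 38/1
  p_2/q_2 = 113/3
  p_3/q_3 = 377/10
  p_4/q_4 = 867/23
  p_5/q_5 = 2978/79
  p_6/q_6 = 6823/181
  p_7/q_7 = 9801/260
  p_8/q_8 = 732097/19421
q_7 = 260 ≤ 753 < 19421 = q_8, so the answer is 9801/260.

9801/260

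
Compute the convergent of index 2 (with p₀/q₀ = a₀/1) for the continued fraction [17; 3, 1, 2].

Using pₖ = aₖpₖ₋₁ + pₖ₋₂, qₖ = aₖqₖ₋₁ + qₖ₋₂ (with p₋₁=1, p₋₂=0, q₋₁=0, q₋₂=1):
  k=0: a=17, p=17, q=1
  k=1: a=3, p=52, q=3
  k=2: a=1, p=69, q=4

69/4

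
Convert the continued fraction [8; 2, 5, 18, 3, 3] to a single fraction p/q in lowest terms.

17189/2033

Fold from the inside: start with 3/1.
  3 + 1/3 = 10/3
  18 + 3/10 = 183/10
  5 + 10/183 = 925/183
  2 + 183/925 = 2033/925
  8 + 925/2033 = 17189/2033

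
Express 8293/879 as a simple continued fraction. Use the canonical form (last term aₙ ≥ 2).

[9; 2, 3, 3, 9, 4]

8293 = 9·879 + 382
879 = 2·382 + 115
382 = 3·115 + 37
115 = 3·37 + 4
37 = 9·4 + 1
4 = 4·1 + 0  (stop)
So 8293/879 = [9; 2, 3, 3, 9, 4].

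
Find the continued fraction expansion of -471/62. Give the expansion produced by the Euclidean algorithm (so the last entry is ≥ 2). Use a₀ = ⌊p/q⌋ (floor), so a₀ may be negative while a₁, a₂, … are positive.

[-8; 2, 2, 12]

-471 = -8×62 + 25
62 = 2×25 + 12
25 = 2×12 + 1
12 = 12×1 + 0  (stop)
So -471/62 = [-8; 2, 2, 12].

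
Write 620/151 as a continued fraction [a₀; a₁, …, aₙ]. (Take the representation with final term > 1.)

620 = 4*151 + 16
151 = 9*16 + 7
16 = 2*7 + 2
7 = 3*2 + 1
2 = 2*1 + 0  (stop)
So 620/151 = [4; 9, 2, 3, 2].

[4; 9, 2, 3, 2]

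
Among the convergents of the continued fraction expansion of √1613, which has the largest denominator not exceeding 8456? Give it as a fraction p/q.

119121/2966

√1613 = [40; 6, 6, 80, …] (period length 3).
Convergents:
  p_0/q_0 = 40/1
  p_1/q_1 = 241/6
  p_2/q_2 = 1486/37
  p_3/q_3 = 119121/2966
  p_4/q_4 = 716212/17833
q_3 = 2966 ≤ 8456 < 17833 = q_4, so the answer is 119121/2966.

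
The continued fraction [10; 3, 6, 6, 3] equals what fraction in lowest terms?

Fold from the inside: start with 3/1.
  6 + 1/3 = 19/3
  6 + 3/19 = 117/19
  3 + 19/117 = 370/117
  10 + 117/370 = 3817/370

3817/370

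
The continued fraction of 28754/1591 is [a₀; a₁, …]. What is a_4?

1

28754 = 18·1591 + 116   →  a_0 = 18
1591 = 13·116 + 83   →  a_1 = 13
116 = 1·83 + 33   →  a_2 = 1
83 = 2·33 + 17   →  a_3 = 2
33 = 1·17 + 16   →  a_4 = 1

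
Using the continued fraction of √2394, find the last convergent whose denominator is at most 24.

685/14

√2394 = [48; 1, 12, 1, 96, …] (period length 4).
Convergents:
  p_0/q_0 = 48/1
  p_1/q_1 = 49/1
  p_2/q_2 = 636/13
  p_3/q_3 = 685/14
  p_4/q_4 = 66396/1357
q_3 = 14 ≤ 24 < 1357 = q_4, so the answer is 685/14.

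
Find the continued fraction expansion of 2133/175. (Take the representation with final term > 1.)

[12; 5, 3, 3, 3]

2133 = 12×175 + 33
175 = 5×33 + 10
33 = 3×10 + 3
10 = 3×3 + 1
3 = 3×1 + 0  (stop)
So 2133/175 = [12; 5, 3, 3, 3].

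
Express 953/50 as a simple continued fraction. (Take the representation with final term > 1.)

[19; 16, 1, 2]

953 = 19×50 + 3
50 = 16×3 + 2
3 = 1×2 + 1
2 = 2×1 + 0  (stop)
So 953/50 = [19; 16, 1, 2].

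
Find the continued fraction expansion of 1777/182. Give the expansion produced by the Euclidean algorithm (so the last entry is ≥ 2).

1777 = 9×182 + 139
182 = 1×139 + 43
139 = 3×43 + 10
43 = 4×10 + 3
10 = 3×3 + 1
3 = 3×1 + 0  (stop)
So 1777/182 = [9; 1, 3, 4, 3, 3].

[9; 1, 3, 4, 3, 3]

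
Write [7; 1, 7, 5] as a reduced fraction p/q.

323/41

Using pₖ = aₖpₖ₋₁ + pₖ₋₂ and qₖ = aₖqₖ₋₁ + qₖ₋₂:
  k=0: a=7, p=7, q=1
  k=1: a=1, p=8, q=1
  k=2: a=7, p=63, q=8
  k=3: a=5, p=323, q=41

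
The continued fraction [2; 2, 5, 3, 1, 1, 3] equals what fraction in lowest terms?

710/289

Fold from the inside: start with 3/1.
  1 + 1/3 = 4/3
  1 + 3/4 = 7/4
  3 + 4/7 = 25/7
  5 + 7/25 = 132/25
  2 + 25/132 = 289/132
  2 + 132/289 = 710/289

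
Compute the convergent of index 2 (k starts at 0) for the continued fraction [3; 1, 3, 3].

15/4

Using pₖ = aₖpₖ₋₁ + pₖ₋₂, qₖ = aₖqₖ₋₁ + qₖ₋₂ (with p₋₁=1, p₋₂=0, q₋₁=0, q₋₂=1):
  k=0: a=3, p=3, q=1
  k=1: a=1, p=4, q=1
  k=2: a=3, p=15, q=4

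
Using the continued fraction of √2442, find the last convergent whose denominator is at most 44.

593/12

√2442 = [49; 2, 2, 2, 98, …] (period length 4).
Convergents:
  p_0/q_0 = 49/1
  p_1/q_1 = 99/2
  p_2/q_2 = 247/5
  p_3/q_3 = 593/12
  p_4/q_4 = 58361/1181
q_3 = 12 ≤ 44 < 1181 = q_4, so the answer is 593/12.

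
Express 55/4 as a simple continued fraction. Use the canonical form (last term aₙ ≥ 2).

[13; 1, 3]

55 = 13·4 + 3
4 = 1·3 + 1
3 = 3·1 + 0  (stop)
So 55/4 = [13; 1, 3].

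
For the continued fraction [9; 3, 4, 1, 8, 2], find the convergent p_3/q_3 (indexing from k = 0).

149/16

Using pₖ = aₖpₖ₋₁ + pₖ₋₂, qₖ = aₖqₖ₋₁ + qₖ₋₂ (with p₋₁=1, p₋₂=0, q₋₁=0, q₋₂=1):
  k=0: a=9, p=9, q=1
  k=1: a=3, p=28, q=3
  k=2: a=4, p=121, q=13
  k=3: a=1, p=149, q=16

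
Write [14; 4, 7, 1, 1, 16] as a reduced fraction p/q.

14598/1025

Fold from the inside: start with 16/1.
  1 + 1/16 = 17/16
  1 + 16/17 = 33/17
  7 + 17/33 = 248/33
  4 + 33/248 = 1025/248
  14 + 248/1025 = 14598/1025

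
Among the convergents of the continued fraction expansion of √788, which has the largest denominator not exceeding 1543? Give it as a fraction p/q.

22036/785

√788 = [28; 14, 56, …] (period length 2).
Convergents:
  p_0/q_0 = 28/1
  p_1/q_1 = 393/14
  p_2/q_2 = 22036/785
  p_3/q_3 = 308897/11004
q_2 = 785 ≤ 1543 < 11004 = q_3, so the answer is 22036/785.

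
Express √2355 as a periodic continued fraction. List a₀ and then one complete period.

[48; 1, 1, 8, 3, 8, 1, 1, 96]

a₀ = ⌊√2355⌋ = 48.
With m₀=0, d₀=1 and mₖ₊₁ = dₖaₖ − mₖ, dₖ₊₁ = (n − mₖ₊₁²)/dₖ, aₖ₊₁ = ⌊(a₀+mₖ₊₁)/dₖ₊₁⌋:
  k=1: m=48, d=51, a=1
  k=2: m=3, d=46, a=1
  k=3: m=43, d=11, a=8
  k=4: m=45, d=30, a=3
  k=5: m=45, d=11, a=8
  k=6: m=43, d=46, a=1
  k=7: m=3, d=51, a=1
  k=8: m=48, d=1, a=96
d=1 and a=2a₀=96 at k=8, so the next step gives (m, d) = (48, 51) again — its k=1 value — and the period has length 8.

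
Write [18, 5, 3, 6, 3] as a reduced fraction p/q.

5802/319

Using pₖ = aₖpₖ₋₁ + pₖ₋₂ and qₖ = aₖqₖ₋₁ + qₖ₋₂:
  k=0: a=18, p=18, q=1
  k=1: a=5, p=91, q=5
  k=2: a=3, p=291, q=16
  k=3: a=6, p=1837, q=101
  k=4: a=3, p=5802, q=319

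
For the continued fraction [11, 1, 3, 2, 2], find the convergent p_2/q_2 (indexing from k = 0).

Using pₖ = aₖpₖ₋₁ + pₖ₋₂, qₖ = aₖqₖ₋₁ + qₖ₋₂ (with p₋₁=1, p₋₂=0, q₋₁=0, q₋₂=1):
  k=0: a=11, p=11, q=1
  k=1: a=1, p=12, q=1
  k=2: a=3, p=47, q=4

47/4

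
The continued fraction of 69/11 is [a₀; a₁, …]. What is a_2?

69 = 6·11 + 3   →  a_0 = 6
11 = 3·3 + 2   →  a_1 = 3
3 = 1·2 + 1   →  a_2 = 1

1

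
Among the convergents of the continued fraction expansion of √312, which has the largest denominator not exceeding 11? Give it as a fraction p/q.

√312 = [17; 1, 1, 1, 34, …] (period length 4).
Convergents:
  p_0/q_0 = 17/1
  p_1/q_1 = 18/1
  p_2/q_2 = 35/2
  p_3/q_3 = 53/3
  p_4/q_4 = 1837/104
q_3 = 3 ≤ 11 < 104 = q_4, so the answer is 53/3.

53/3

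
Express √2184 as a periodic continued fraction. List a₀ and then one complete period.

[46; 1, 2, 1, 2, 1, 92]

a₀ = ⌊√2184⌋ = 46.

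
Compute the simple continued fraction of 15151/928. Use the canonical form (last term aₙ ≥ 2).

15151 = 16*928 + 303
928 = 3*303 + 19
303 = 15*19 + 18
19 = 1*18 + 1
18 = 18*1 + 0  (stop)
So 15151/928 = [16; 3, 15, 1, 18].

[16; 3, 15, 1, 18]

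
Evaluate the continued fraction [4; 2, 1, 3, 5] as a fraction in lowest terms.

Fold from the inside: start with 5/1.
  3 + 1/5 = 16/5
  1 + 5/16 = 21/16
  2 + 16/21 = 58/21
  4 + 21/58 = 253/58

253/58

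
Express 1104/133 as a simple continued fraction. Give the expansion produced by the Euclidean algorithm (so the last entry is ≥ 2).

1104 = 8·133 + 40
133 = 3·40 + 13
40 = 3·13 + 1
13 = 13·1 + 0  (stop)
So 1104/133 = [8; 3, 3, 13].

[8; 3, 3, 13]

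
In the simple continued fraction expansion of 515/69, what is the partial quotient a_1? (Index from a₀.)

515 = 7·69 + 32   →  a_0 = 7
69 = 2·32 + 5   →  a_1 = 2

2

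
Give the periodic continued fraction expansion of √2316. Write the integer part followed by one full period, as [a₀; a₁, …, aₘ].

a₀ = ⌊√2316⌋ = 48.
With m₀=0, d₀=1 and mₖ₊₁ = dₖaₖ − mₖ, dₖ₊₁ = (n − mₖ₊₁²)/dₖ, aₖ₊₁ = ⌊(a₀+mₖ₊₁)/dₖ₊₁⌋:
  k=1: m=48, d=12, a=8
  k=2: m=48, d=1, a=96
d=1 and a=2a₀=96 at k=2, so the next step gives (m, d) = (48, 12) again — its k=1 value — and the period has length 2.

[48; 8, 96]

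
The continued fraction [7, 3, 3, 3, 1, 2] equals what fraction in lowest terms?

869/119

Fold from the inside: start with 2/1.
  1 + 1/2 = 3/2
  3 + 2/3 = 11/3
  3 + 3/11 = 36/11
  3 + 11/36 = 119/36
  7 + 36/119 = 869/119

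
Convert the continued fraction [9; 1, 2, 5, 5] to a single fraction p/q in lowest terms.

804/83

Using pₖ = aₖpₖ₋₁ + pₖ₋₂ and qₖ = aₖqₖ₋₁ + qₖ₋₂:
  k=0: a=9, p=9, q=1
  k=1: a=1, p=10, q=1
  k=2: a=2, p=29, q=3
  k=3: a=5, p=155, q=16
  k=4: a=5, p=804, q=83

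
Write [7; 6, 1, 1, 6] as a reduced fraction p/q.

Using pₖ = aₖpₖ₋₁ + pₖ₋₂ and qₖ = aₖqₖ₋₁ + qₖ₋₂:
  k=0: a=7, p=7, q=1
  k=1: a=6, p=43, q=6
  k=2: a=1, p=50, q=7
  k=3: a=1, p=93, q=13
  k=4: a=6, p=608, q=85

608/85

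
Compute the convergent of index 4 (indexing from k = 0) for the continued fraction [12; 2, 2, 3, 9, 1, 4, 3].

1961/158

Using pₖ = aₖpₖ₋₁ + pₖ₋₂, qₖ = aₖqₖ₋₁ + qₖ₋₂ (with p₋₁=1, p₋₂=0, q₋₁=0, q₋₂=1):
  k=0: a=12, p=12, q=1
  k=1: a=2, p=25, q=2
  k=2: a=2, p=62, q=5
  k=3: a=3, p=211, q=17
  k=4: a=9, p=1961, q=158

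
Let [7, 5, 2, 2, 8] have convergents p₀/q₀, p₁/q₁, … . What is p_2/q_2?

Using pₖ = aₖpₖ₋₁ + pₖ₋₂, qₖ = aₖqₖ₋₁ + qₖ₋₂ (with p₋₁=1, p₋₂=0, q₋₁=0, q₋₂=1):
  k=0: a=7, p=7, q=1
  k=1: a=5, p=36, q=5
  k=2: a=2, p=79, q=11

79/11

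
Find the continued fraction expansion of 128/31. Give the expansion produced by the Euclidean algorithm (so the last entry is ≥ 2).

[4; 7, 1, 3]

128 = 4·31 + 4
31 = 7·4 + 3
4 = 1·3 + 1
3 = 3·1 + 0  (stop)
So 128/31 = [4; 7, 1, 3].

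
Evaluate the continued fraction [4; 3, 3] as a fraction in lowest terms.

Fold from the inside: start with 3/1.
  3 + 1/3 = 10/3
  4 + 3/10 = 43/10

43/10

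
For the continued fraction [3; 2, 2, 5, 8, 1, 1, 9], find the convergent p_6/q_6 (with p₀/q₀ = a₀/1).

Using pₖ = aₖpₖ₋₁ + pₖ₋₂, qₖ = aₖqₖ₋₁ + qₖ₋₂ (with p₋₁=1, p₋₂=0, q₋₁=0, q₋₂=1):
  k=0: a=3, p=3, q=1
  k=1: a=2, p=7, q=2
  k=2: a=2, p=17, q=5
  k=3: a=5, p=92, q=27
  k=4: a=8, p=753, q=221
  k=5: a=1, p=845, q=248
  k=6: a=1, p=1598, q=469

1598/469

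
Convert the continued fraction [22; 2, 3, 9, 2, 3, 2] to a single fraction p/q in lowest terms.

Fold from the inside: start with 2/1.
  3 + 1/2 = 7/2
  2 + 2/7 = 16/7
  9 + 7/16 = 151/16
  3 + 16/151 = 469/151
  2 + 151/469 = 1089/469
  22 + 469/1089 = 24427/1089

24427/1089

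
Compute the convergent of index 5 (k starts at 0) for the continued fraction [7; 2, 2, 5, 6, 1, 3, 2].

1437/194

Using pₖ = aₖpₖ₋₁ + pₖ₋₂, qₖ = aₖqₖ₋₁ + qₖ₋₂ (with p₋₁=1, p₋₂=0, q₋₁=0, q₋₂=1):
  k=0: a=7, p=7, q=1
  k=1: a=2, p=15, q=2
  k=2: a=2, p=37, q=5
  k=3: a=5, p=200, q=27
  k=4: a=6, p=1237, q=167
  k=5: a=1, p=1437, q=194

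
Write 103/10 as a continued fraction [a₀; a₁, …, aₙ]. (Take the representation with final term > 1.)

103 = 10·10 + 3
10 = 3·3 + 1
3 = 3·1 + 0  (stop)
So 103/10 = [10; 3, 3].

[10; 3, 3]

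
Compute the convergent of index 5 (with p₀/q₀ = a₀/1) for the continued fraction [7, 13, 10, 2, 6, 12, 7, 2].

Using pₖ = aₖpₖ₋₁ + pₖ₋₂, qₖ = aₖqₖ₋₁ + qₖ₋₂ (with p₋₁=1, p₋₂=0, q₋₁=0, q₋₂=1):
  k=0: a=7, p=7, q=1
  k=1: a=13, p=92, q=13
  k=2: a=10, p=927, q=131
  k=3: a=2, p=1946, q=275
  k=4: a=6, p=12603, q=1781
  k=5: a=12, p=153182, q=21647

153182/21647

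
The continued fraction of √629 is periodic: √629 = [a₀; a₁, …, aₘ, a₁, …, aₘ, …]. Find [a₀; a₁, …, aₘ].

a₀ = ⌊√629⌋ = 25.
With m₀=0, d₀=1 and mₖ₊₁ = dₖaₖ − mₖ, dₖ₊₁ = (n − mₖ₊₁²)/dₖ, aₖ₊₁ = ⌊(a₀+mₖ₊₁)/dₖ₊₁⌋:
  k=1: m=25, d=4, a=12
  k=2: m=23, d=25, a=1
  k=3: m=2, d=25, a=1
  k=4: m=23, d=4, a=12
  k=5: m=25, d=1, a=50
d=1 and a=2a₀=50 at k=5, so the next step gives (m, d) = (25, 4) again — its k=1 value — and the period has length 5.

[25; 12, 1, 1, 12, 50]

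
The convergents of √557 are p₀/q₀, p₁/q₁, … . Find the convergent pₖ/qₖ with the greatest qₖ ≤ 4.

√557 = [23; 1, 1, 1, 1, 46, …] (period length 5).
Convergents:
  p_0/q_0 = 23/1
  p_1/q_1 = 24/1
  p_2/q_2 = 47/2
  p_3/q_3 = 71/3
  p_4/q_4 = 118/5
q_3 = 3 ≤ 4 < 5 = q_4, so the answer is 71/3.

71/3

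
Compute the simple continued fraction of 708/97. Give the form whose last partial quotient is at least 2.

[7; 3, 2, 1, 9]

708 = 7*97 + 29
97 = 3*29 + 10
29 = 2*10 + 9
10 = 1*9 + 1
9 = 9*1 + 0  (stop)
So 708/97 = [7; 3, 2, 1, 9].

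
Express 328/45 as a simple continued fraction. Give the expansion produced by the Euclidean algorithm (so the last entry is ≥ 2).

328 = 7·45 + 13
45 = 3·13 + 6
13 = 2·6 + 1
6 = 6·1 + 0  (stop)
So 328/45 = [7; 3, 2, 6].

[7; 3, 2, 6]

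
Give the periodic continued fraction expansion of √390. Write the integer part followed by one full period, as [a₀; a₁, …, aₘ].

[19; 1, 2, 1, 38]

a₀ = ⌊√390⌋ = 19.
With m₀=0, d₀=1 and mₖ₊₁ = dₖaₖ − mₖ, dₖ₊₁ = (n − mₖ₊₁²)/dₖ, aₖ₊₁ = ⌊(a₀+mₖ₊₁)/dₖ₊₁⌋:
  k=1: m=19, d=29, a=1
  k=2: m=10, d=10, a=2
  k=3: m=10, d=29, a=1
  k=4: m=19, d=1, a=38
d=1 and a=2a₀=38 at k=4, so the next step gives (m, d) = (19, 29) again — its k=1 value — and the period has length 4.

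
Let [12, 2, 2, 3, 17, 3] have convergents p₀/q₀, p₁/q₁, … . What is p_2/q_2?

Using pₖ = aₖpₖ₋₁ + pₖ₋₂, qₖ = aₖqₖ₋₁ + qₖ₋₂ (with p₋₁=1, p₋₂=0, q₋₁=0, q₋₂=1):
  k=0: a=12, p=12, q=1
  k=1: a=2, p=25, q=2
  k=2: a=2, p=62, q=5

62/5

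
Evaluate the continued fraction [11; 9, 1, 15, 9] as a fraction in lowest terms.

Using pₖ = aₖpₖ₋₁ + pₖ₋₂ and qₖ = aₖqₖ₋₁ + qₖ₋₂:
  k=0: a=11, p=11, q=1
  k=1: a=9, p=100, q=9
  k=2: a=1, p=111, q=10
  k=3: a=15, p=1765, q=159
  k=4: a=9, p=15996, q=1441

15996/1441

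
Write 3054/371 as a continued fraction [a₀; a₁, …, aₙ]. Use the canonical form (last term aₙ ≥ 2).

3054 = 8*371 + 86
371 = 4*86 + 27
86 = 3*27 + 5
27 = 5*5 + 2
5 = 2*2 + 1
2 = 2*1 + 0  (stop)
So 3054/371 = [8; 4, 3, 5, 2, 2].

[8; 4, 3, 5, 2, 2]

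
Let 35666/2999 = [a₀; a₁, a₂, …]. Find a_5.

3

35666 = 11·2999 + 2677   →  a_0 = 11
2999 = 1·2677 + 322   →  a_1 = 1
2677 = 8·322 + 101   →  a_2 = 8
322 = 3·101 + 19   →  a_3 = 3
101 = 5·19 + 6   →  a_4 = 5
19 = 3·6 + 1   →  a_5 = 3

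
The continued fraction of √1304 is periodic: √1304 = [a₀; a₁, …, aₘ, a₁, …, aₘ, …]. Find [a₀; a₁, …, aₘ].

[36; 9, 72]

a₀ = ⌊√1304⌋ = 36.
With m₀=0, d₀=1 and mₖ₊₁ = dₖaₖ − mₖ, dₖ₊₁ = (n − mₖ₊₁²)/dₖ, aₖ₊₁ = ⌊(a₀+mₖ₊₁)/dₖ₊₁⌋:
  k=1: m=36, d=8, a=9
  k=2: m=36, d=1, a=72
d=1 and a=2a₀=72 at k=2, so the next step gives (m, d) = (36, 8) again — its k=1 value — and the period has length 2.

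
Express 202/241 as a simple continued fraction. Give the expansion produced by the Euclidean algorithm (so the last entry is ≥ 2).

[0; 1, 5, 5, 1, 1, 3]

202 = 0*241 + 202
241 = 1*202 + 39
202 = 5*39 + 7
39 = 5*7 + 4
7 = 1*4 + 3
4 = 1*3 + 1
3 = 3*1 + 0  (stop)
So 202/241 = [0; 1, 5, 5, 1, 1, 3].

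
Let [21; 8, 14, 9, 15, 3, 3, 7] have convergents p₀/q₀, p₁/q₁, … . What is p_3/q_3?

21652/1025

Using pₖ = aₖpₖ₋₁ + pₖ₋₂, qₖ = aₖqₖ₋₁ + qₖ₋₂ (with p₋₁=1, p₋₂=0, q₋₁=0, q₋₂=1):
  k=0: a=21, p=21, q=1
  k=1: a=8, p=169, q=8
  k=2: a=14, p=2387, q=113
  k=3: a=9, p=21652, q=1025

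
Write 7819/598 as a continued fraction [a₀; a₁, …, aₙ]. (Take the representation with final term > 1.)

7819 = 13×598 + 45
598 = 13×45 + 13
45 = 3×13 + 6
13 = 2×6 + 1
6 = 6×1 + 0  (stop)
So 7819/598 = [13; 13, 3, 2, 6].

[13; 13, 3, 2, 6]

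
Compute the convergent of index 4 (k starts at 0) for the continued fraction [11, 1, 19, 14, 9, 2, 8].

Using pₖ = aₖpₖ₋₁ + pₖ₋₂, qₖ = aₖqₖ₋₁ + qₖ₋₂ (with p₋₁=1, p₋₂=0, q₋₁=0, q₋₂=1):
  k=0: a=11, p=11, q=1
  k=1: a=1, p=12, q=1
  k=2: a=19, p=239, q=20
  k=3: a=14, p=3358, q=281
  k=4: a=9, p=30461, q=2549

30461/2549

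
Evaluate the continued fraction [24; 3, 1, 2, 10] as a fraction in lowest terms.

Using pₖ = aₖpₖ₋₁ + pₖ₋₂ and qₖ = aₖqₖ₋₁ + qₖ₋₂:
  k=0: a=24, p=24, q=1
  k=1: a=3, p=73, q=3
  k=2: a=1, p=97, q=4
  k=3: a=2, p=267, q=11
  k=4: a=10, p=2767, q=114

2767/114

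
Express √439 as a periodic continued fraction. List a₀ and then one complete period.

a₀ = ⌊√439⌋ = 20.
With m₀=0, d₀=1 and mₖ₊₁ = dₖaₖ − mₖ, dₖ₊₁ = (n − mₖ₊₁²)/dₖ, aₖ₊₁ = ⌊(a₀+mₖ₊₁)/dₖ₊₁⌋:
  k=1: m=20, d=39, a=1
  k=2: m=19, d=2, a=19
  k=3: m=19, d=39, a=1
  k=4: m=20, d=1, a=40
d=1 and a=2a₀=40 at k=4, so the next step gives (m, d) = (20, 39) again — its k=1 value — and the period has length 4.

[20; 1, 19, 1, 40]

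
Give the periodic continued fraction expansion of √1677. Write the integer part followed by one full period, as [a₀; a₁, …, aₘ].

a₀ = ⌊√1677⌋ = 40.
With m₀=0, d₀=1 and mₖ₊₁ = dₖaₖ − mₖ, dₖ₊₁ = (n − mₖ₊₁²)/dₖ, aₖ₊₁ = ⌊(a₀+mₖ₊₁)/dₖ₊₁⌋:
  k=1: m=40, d=77, a=1
  k=2: m=37, d=4, a=19
  k=3: m=39, d=39, a=2
  k=4: m=39, d=4, a=19
  k=5: m=37, d=77, a=1
  k=6: m=40, d=1, a=80
d=1 and a=2a₀=80 at k=6, so the next step gives (m, d) = (40, 77) again — its k=1 value — and the period has length 6.

[40; 1, 19, 2, 19, 1, 80]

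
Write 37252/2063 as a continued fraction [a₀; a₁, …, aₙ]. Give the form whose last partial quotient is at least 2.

[18; 17, 2, 14, 4]

37252 = 18*2063 + 118
2063 = 17*118 + 57
118 = 2*57 + 4
57 = 14*4 + 1
4 = 4*1 + 0  (stop)
So 37252/2063 = [18; 17, 2, 14, 4].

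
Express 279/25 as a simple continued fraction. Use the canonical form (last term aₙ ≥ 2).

[11; 6, 4]

279 = 11×25 + 4
25 = 6×4 + 1
4 = 4×1 + 0  (stop)
So 279/25 = [11; 6, 4].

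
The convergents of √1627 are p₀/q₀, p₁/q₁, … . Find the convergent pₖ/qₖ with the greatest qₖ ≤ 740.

14642/363

√1627 = [40; 2, 1, 39, 1, 2, 80, …] (period length 6).
Convergents:
  p_0/q_0 = 40/1
  p_1/q_1 = 81/2
  p_2/q_2 = 121/3
  p_3/q_3 = 4800/119
  p_4/q_4 = 4921/122
  p_5/q_5 = 14642/363
  p_6/q_6 = 1176281/29162
q_5 = 363 ≤ 740 < 29162 = q_6, so the answer is 14642/363.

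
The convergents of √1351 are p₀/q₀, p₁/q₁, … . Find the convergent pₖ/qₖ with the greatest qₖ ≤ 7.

√1351 = [36; 1, 3, 10, 3, 1, 72, …] (period length 6).
Convergents:
  p_0/q_0 = 36/1
  p_1/q_1 = 37/1
  p_2/q_2 = 147/4
  p_3/q_3 = 1507/41
q_2 = 4 ≤ 7 < 41 = q_3, so the answer is 147/4.

147/4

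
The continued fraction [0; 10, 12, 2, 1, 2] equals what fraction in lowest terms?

99/998

Fold from the inside: start with 2/1.
  1 + 1/2 = 3/2
  2 + 2/3 = 8/3
  12 + 3/8 = 99/8
  10 + 8/99 = 998/99
  0 + 99/998 = 99/998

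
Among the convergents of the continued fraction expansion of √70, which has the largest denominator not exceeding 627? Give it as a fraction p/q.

4108/491

√70 = [8; 2, 1, 2, 1, 2, 16, …] (period length 6).
Convergents:
  p_0/q_0 = 8/1
  p_1/q_1 = 17/2
  p_2/q_2 = 25/3
  p_3/q_3 = 67/8
  p_4/q_4 = 92/11
  p_5/q_5 = 251/30
  p_6/q_6 = 4108/491
  p_7/q_7 = 8467/1012
q_6 = 491 ≤ 627 < 1012 = q_7, so the answer is 4108/491.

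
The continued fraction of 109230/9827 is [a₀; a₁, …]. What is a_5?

109230 = 11·9827 + 1133   →  a_0 = 11
9827 = 8·1133 + 763   →  a_1 = 8
1133 = 1·763 + 370   →  a_2 = 1
763 = 2·370 + 23   →  a_3 = 2
370 = 16·23 + 2   →  a_4 = 16
23 = 11·2 + 1   →  a_5 = 11

11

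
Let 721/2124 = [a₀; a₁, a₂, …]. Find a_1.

721 = 0·2124 + 721   →  a_0 = 0
2124 = 2·721 + 682   →  a_1 = 2

2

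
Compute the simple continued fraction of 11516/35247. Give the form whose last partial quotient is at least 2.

11516 = 0·35247 + 11516
35247 = 3·11516 + 699
11516 = 16·699 + 332
699 = 2·332 + 35
332 = 9·35 + 17
35 = 2·17 + 1
17 = 17·1 + 0  (stop)
So 11516/35247 = [0; 3, 16, 2, 9, 2, 17].

[0; 3, 16, 2, 9, 2, 17]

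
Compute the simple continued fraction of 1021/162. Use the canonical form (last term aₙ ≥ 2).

[6; 3, 3, 3, 1, 3]

1021 = 6·162 + 49
162 = 3·49 + 15
49 = 3·15 + 4
15 = 3·4 + 3
4 = 1·3 + 1
3 = 3·1 + 0  (stop)
So 1021/162 = [6; 3, 3, 3, 1, 3].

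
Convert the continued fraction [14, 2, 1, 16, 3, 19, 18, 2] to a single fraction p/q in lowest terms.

Fold from the inside: start with 2/1.
  18 + 1/2 = 37/2
  19 + 2/37 = 705/37
  3 + 37/705 = 2152/705
  16 + 705/2152 = 35137/2152
  1 + 2152/35137 = 37289/35137
  2 + 35137/37289 = 109715/37289
  14 + 37289/109715 = 1573299/109715

1573299/109715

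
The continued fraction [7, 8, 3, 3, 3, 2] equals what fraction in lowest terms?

Using pₖ = aₖpₖ₋₁ + pₖ₋₂ and qₖ = aₖqₖ₋₁ + qₖ₋₂:
  k=0: a=7, p=7, q=1
  k=1: a=8, p=57, q=8
  k=2: a=3, p=178, q=25
  k=3: a=3, p=591, q=83
  k=4: a=3, p=1951, q=274
  k=5: a=2, p=4493, q=631

4493/631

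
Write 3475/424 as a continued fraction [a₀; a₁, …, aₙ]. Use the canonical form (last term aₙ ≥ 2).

3475 = 8·424 + 83
424 = 5·83 + 9
83 = 9·9 + 2
9 = 4·2 + 1
2 = 2·1 + 0  (stop)
So 3475/424 = [8; 5, 9, 4, 2].

[8; 5, 9, 4, 2]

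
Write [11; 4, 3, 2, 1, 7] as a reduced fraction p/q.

3718/331

Fold from the inside: start with 7/1.
  1 + 1/7 = 8/7
  2 + 7/8 = 23/8
  3 + 8/23 = 77/23
  4 + 23/77 = 331/77
  11 + 77/331 = 3718/331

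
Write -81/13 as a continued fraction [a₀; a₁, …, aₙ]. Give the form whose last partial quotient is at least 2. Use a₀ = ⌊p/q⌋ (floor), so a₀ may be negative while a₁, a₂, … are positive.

[-7; 1, 3, 3]

-81 = -7×13 + 10
13 = 1×10 + 3
10 = 3×3 + 1
3 = 3×1 + 0  (stop)
So -81/13 = [-7; 1, 3, 3].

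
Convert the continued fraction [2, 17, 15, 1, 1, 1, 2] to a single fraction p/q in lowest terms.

Using pₖ = aₖpₖ₋₁ + pₖ₋₂ and qₖ = aₖqₖ₋₁ + qₖ₋₂:
  k=0: a=2, p=2, q=1
  k=1: a=17, p=35, q=17
  k=2: a=15, p=527, q=256
  k=3: a=1, p=562, q=273
  k=4: a=1, p=1089, q=529
  k=5: a=1, p=1651, q=802
  k=6: a=2, p=4391, q=2133

4391/2133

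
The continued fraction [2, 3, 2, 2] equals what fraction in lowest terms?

Using pₖ = aₖpₖ₋₁ + pₖ₋₂ and qₖ = aₖqₖ₋₁ + qₖ₋₂:
  k=0: a=2, p=2, q=1
  k=1: a=3, p=7, q=3
  k=2: a=2, p=16, q=7
  k=3: a=2, p=39, q=17

39/17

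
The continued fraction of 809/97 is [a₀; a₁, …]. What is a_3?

809 = 8·97 + 33   →  a_0 = 8
97 = 2·33 + 31   →  a_1 = 2
33 = 1·31 + 2   →  a_2 = 1
31 = 15·2 + 1   →  a_3 = 15

15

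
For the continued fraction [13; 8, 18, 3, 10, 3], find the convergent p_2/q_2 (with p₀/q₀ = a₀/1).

Using pₖ = aₖpₖ₋₁ + pₖ₋₂, qₖ = aₖqₖ₋₁ + qₖ₋₂ (with p₋₁=1, p₋₂=0, q₋₁=0, q₋₂=1):
  k=0: a=13, p=13, q=1
  k=1: a=8, p=105, q=8
  k=2: a=18, p=1903, q=145

1903/145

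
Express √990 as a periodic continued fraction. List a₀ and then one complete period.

a₀ = ⌊√990⌋ = 31.
With m₀=0, d₀=1 and mₖ₊₁ = dₖaₖ − mₖ, dₖ₊₁ = (n − mₖ₊₁²)/dₖ, aₖ₊₁ = ⌊(a₀+mₖ₊₁)/dₖ₊₁⌋:
  k=1: m=31, d=29, a=2
  k=2: m=27, d=9, a=6
  k=3: m=27, d=29, a=2
  k=4: m=31, d=1, a=62
d=1 and a=2a₀=62 at k=4, so the next step gives (m, d) = (31, 29) again — its k=1 value — and the period has length 4.

[31; 2, 6, 2, 62]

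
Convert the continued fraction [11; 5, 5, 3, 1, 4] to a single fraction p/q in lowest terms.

Fold from the inside: start with 4/1.
  1 + 1/4 = 5/4
  3 + 4/5 = 19/5
  5 + 5/19 = 100/19
  5 + 19/100 = 519/100
  11 + 100/519 = 5809/519

5809/519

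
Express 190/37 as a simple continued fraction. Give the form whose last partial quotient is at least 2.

[5; 7, 2, 2]

190 = 5*37 + 5
37 = 7*5 + 2
5 = 2*2 + 1
2 = 2*1 + 0  (stop)
So 190/37 = [5; 7, 2, 2].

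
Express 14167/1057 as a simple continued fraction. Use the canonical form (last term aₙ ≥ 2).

14167 = 13×1057 + 426
1057 = 2×426 + 205
426 = 2×205 + 16
205 = 12×16 + 13
16 = 1×13 + 3
13 = 4×3 + 1
3 = 3×1 + 0  (stop)
So 14167/1057 = [13; 2, 2, 12, 1, 4, 3].

[13; 2, 2, 12, 1, 4, 3]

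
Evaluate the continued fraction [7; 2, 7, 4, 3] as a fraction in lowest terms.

Using pₖ = aₖpₖ₋₁ + pₖ₋₂ and qₖ = aₖqₖ₋₁ + qₖ₋₂:
  k=0: a=7, p=7, q=1
  k=1: a=2, p=15, q=2
  k=2: a=7, p=112, q=15
  k=3: a=4, p=463, q=62
  k=4: a=3, p=1501, q=201

1501/201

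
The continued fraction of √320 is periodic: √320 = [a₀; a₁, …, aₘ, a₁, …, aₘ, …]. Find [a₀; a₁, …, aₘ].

a₀ = ⌊√320⌋ = 17.
With m₀=0, d₀=1 and mₖ₊₁ = dₖaₖ − mₖ, dₖ₊₁ = (n − mₖ₊₁²)/dₖ, aₖ₊₁ = ⌊(a₀+mₖ₊₁)/dₖ₊₁⌋:
  k=1: m=17, d=31, a=1
  k=2: m=14, d=4, a=7
  k=3: m=14, d=31, a=1
  k=4: m=17, d=1, a=34
d=1 and a=2a₀=34 at k=4, so the next step gives (m, d) = (17, 31) again — its k=1 value — and the period has length 4.

[17; 1, 7, 1, 34]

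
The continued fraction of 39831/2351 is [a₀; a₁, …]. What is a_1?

39831 = 16·2351 + 2215   →  a_0 = 16
2351 = 1·2215 + 136   →  a_1 = 1

1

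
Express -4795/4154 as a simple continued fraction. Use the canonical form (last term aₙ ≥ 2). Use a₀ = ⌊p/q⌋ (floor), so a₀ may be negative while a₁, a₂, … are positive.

[-2; 1, 5, 2, 12, 3, 8]

-4795 = -2·4154 + 3513
4154 = 1·3513 + 641
3513 = 5·641 + 308
641 = 2·308 + 25
308 = 12·25 + 8
25 = 3·8 + 1
8 = 8·1 + 0  (stop)
So -4795/4154 = [-2; 1, 5, 2, 12, 3, 8].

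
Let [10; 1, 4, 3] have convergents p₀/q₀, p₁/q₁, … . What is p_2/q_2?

Using pₖ = aₖpₖ₋₁ + pₖ₋₂, qₖ = aₖqₖ₋₁ + qₖ₋₂ (with p₋₁=1, p₋₂=0, q₋₁=0, q₋₂=1):
  k=0: a=10, p=10, q=1
  k=1: a=1, p=11, q=1
  k=2: a=4, p=54, q=5

54/5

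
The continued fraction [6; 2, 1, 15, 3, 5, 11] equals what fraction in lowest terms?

Using pₖ = aₖpₖ₋₁ + pₖ₋₂ and qₖ = aₖqₖ₋₁ + qₖ₋₂:
  k=0: a=6, p=6, q=1
  k=1: a=2, p=13, q=2
  k=2: a=1, p=19, q=3
  k=3: a=15, p=298, q=47
  k=4: a=3, p=913, q=144
  k=5: a=5, p=4863, q=767
  k=6: a=11, p=54406, q=8581

54406/8581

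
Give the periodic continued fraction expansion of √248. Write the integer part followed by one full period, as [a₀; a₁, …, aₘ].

[15; 1, 2, 1, 30]

a₀ = ⌊√248⌋ = 15.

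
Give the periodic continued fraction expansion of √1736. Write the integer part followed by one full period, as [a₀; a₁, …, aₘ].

[41; 1, 1, 1, 82]

a₀ = ⌊√1736⌋ = 41.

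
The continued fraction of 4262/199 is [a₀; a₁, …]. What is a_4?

4262 = 21·199 + 83   →  a_0 = 21
199 = 2·83 + 33   →  a_1 = 2
83 = 2·33 + 17   →  a_2 = 2
33 = 1·17 + 16   →  a_3 = 1
17 = 1·16 + 1   →  a_4 = 1

1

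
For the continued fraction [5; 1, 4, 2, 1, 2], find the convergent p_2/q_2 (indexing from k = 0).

29/5

Using pₖ = aₖpₖ₋₁ + pₖ₋₂, qₖ = aₖqₖ₋₁ + qₖ₋₂ (with p₋₁=1, p₋₂=0, q₋₁=0, q₋₂=1):
  k=0: a=5, p=5, q=1
  k=1: a=1, p=6, q=1
  k=2: a=4, p=29, q=5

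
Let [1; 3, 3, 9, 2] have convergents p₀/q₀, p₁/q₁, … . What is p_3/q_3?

121/93

Using pₖ = aₖpₖ₋₁ + pₖ₋₂, qₖ = aₖqₖ₋₁ + qₖ₋₂ (with p₋₁=1, p₋₂=0, q₋₁=0, q₋₂=1):
  k=0: a=1, p=1, q=1
  k=1: a=3, p=4, q=3
  k=2: a=3, p=13, q=10
  k=3: a=9, p=121, q=93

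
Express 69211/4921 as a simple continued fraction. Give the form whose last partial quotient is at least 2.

69211 = 14*4921 + 317
4921 = 15*317 + 166
317 = 1*166 + 151
166 = 1*151 + 15
151 = 10*15 + 1
15 = 15*1 + 0  (stop)
So 69211/4921 = [14; 15, 1, 1, 10, 15].

[14; 15, 1, 1, 10, 15]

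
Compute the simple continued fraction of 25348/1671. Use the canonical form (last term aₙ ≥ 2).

[15; 5, 1, 9, 2, 13]

25348 = 15*1671 + 283
1671 = 5*283 + 256
283 = 1*256 + 27
256 = 9*27 + 13
27 = 2*13 + 1
13 = 13*1 + 0  (stop)
So 25348/1671 = [15; 5, 1, 9, 2, 13].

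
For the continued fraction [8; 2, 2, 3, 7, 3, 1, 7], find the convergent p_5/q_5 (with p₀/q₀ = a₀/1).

Using pₖ = aₖpₖ₋₁ + pₖ₋₂, qₖ = aₖqₖ₋₁ + qₖ₋₂ (with p₋₁=1, p₋₂=0, q₋₁=0, q₋₂=1):
  k=0: a=8, p=8, q=1
  k=1: a=2, p=17, q=2
  k=2: a=2, p=42, q=5
  k=3: a=3, p=143, q=17
  k=4: a=7, p=1043, q=124
  k=5: a=3, p=3272, q=389

3272/389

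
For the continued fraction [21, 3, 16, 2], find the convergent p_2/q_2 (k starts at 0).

Using pₖ = aₖpₖ₋₁ + pₖ₋₂, qₖ = aₖqₖ₋₁ + qₖ₋₂ (with p₋₁=1, p₋₂=0, q₋₁=0, q₋₂=1):
  k=0: a=21, p=21, q=1
  k=1: a=3, p=64, q=3
  k=2: a=16, p=1045, q=49

1045/49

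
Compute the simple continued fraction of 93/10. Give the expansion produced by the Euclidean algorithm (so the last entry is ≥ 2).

93 = 9·10 + 3
10 = 3·3 + 1
3 = 3·1 + 0  (stop)
So 93/10 = [9; 3, 3].

[9; 3, 3]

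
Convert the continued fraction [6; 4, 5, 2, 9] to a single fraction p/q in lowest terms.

2714/435

Fold from the inside: start with 9/1.
  2 + 1/9 = 19/9
  5 + 9/19 = 104/19
  4 + 19/104 = 435/104
  6 + 104/435 = 2714/435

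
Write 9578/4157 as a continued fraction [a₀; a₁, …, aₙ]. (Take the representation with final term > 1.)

[2; 3, 3, 2, 6, 3, 1, 6]

9578 = 2·4157 + 1264
4157 = 3·1264 + 365
1264 = 3·365 + 169
365 = 2·169 + 27
169 = 6·27 + 7
27 = 3·7 + 6
7 = 1·6 + 1
6 = 6·1 + 0  (stop)
So 9578/4157 = [2; 3, 3, 2, 6, 3, 1, 6].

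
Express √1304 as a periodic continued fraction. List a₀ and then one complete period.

[36; 9, 72]

a₀ = ⌊√1304⌋ = 36.
With m₀=0, d₀=1 and mₖ₊₁ = dₖaₖ − mₖ, dₖ₊₁ = (n − mₖ₊₁²)/dₖ, aₖ₊₁ = ⌊(a₀+mₖ₊₁)/dₖ₊₁⌋:
  k=1: m=36, d=8, a=9
  k=2: m=36, d=1, a=72
d=1 and a=2a₀=72 at k=2, so the next step gives (m, d) = (36, 8) again — its k=1 value — and the period has length 2.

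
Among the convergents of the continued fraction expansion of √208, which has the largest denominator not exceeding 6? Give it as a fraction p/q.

72/5

√208 = [14; 2, 2, 1, 2, 2, 28, …] (period length 6).
Convergents:
  p_0/q_0 = 14/1
  p_1/q_1 = 29/2
  p_2/q_2 = 72/5
  p_3/q_3 = 101/7
q_2 = 5 ≤ 6 < 7 = q_3, so the answer is 72/5.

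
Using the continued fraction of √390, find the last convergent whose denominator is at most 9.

79/4

√390 = [19; 1, 2, 1, 38, …] (period length 4).
Convergents:
  p_0/q_0 = 19/1
  p_1/q_1 = 20/1
  p_2/q_2 = 59/3
  p_3/q_3 = 79/4
  p_4/q_4 = 3061/155
q_3 = 4 ≤ 9 < 155 = q_4, so the answer is 79/4.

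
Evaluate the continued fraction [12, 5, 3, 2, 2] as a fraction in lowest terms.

Using pₖ = aₖpₖ₋₁ + pₖ₋₂ and qₖ = aₖqₖ₋₁ + qₖ₋₂:
  k=0: a=12, p=12, q=1
  k=1: a=5, p=61, q=5
  k=2: a=3, p=195, q=16
  k=3: a=2, p=451, q=37
  k=4: a=2, p=1097, q=90

1097/90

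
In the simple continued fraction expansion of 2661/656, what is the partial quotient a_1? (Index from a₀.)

2661 = 4·656 + 37   →  a_0 = 4
656 = 17·37 + 27   →  a_1 = 17

17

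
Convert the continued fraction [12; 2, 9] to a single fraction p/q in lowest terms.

237/19

Fold from the inside: start with 9/1.
  2 + 1/9 = 19/9
  12 + 9/19 = 237/19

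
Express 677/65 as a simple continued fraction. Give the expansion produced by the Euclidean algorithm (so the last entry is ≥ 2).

[10; 2, 2, 2, 5]

677 = 10*65 + 27
65 = 2*27 + 11
27 = 2*11 + 5
11 = 2*5 + 1
5 = 5*1 + 0  (stop)
So 677/65 = [10; 2, 2, 2, 5].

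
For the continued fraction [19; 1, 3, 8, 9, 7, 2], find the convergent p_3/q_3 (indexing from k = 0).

652/33

Using pₖ = aₖpₖ₋₁ + pₖ₋₂, qₖ = aₖqₖ₋₁ + qₖ₋₂ (with p₋₁=1, p₋₂=0, q₋₁=0, q₋₂=1):
  k=0: a=19, p=19, q=1
  k=1: a=1, p=20, q=1
  k=2: a=3, p=79, q=4
  k=3: a=8, p=652, q=33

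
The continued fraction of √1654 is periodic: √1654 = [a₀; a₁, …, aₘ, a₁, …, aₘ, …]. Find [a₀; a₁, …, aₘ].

a₀ = ⌊√1654⌋ = 40.
With m₀=0, d₀=1 and mₖ₊₁ = dₖaₖ − mₖ, dₖ₊₁ = (n − mₖ₊₁²)/dₖ, aₖ₊₁ = ⌊(a₀+mₖ₊₁)/dₖ₊₁⌋:
  k=1: m=40, d=54, a=1
  k=2: m=14, d=27, a=2
  k=3: m=40, d=2, a=40
  k=4: m=40, d=27, a=2
  k=5: m=14, d=54, a=1
  k=6: m=40, d=1, a=80
d=1 and a=2a₀=80 at k=6, so the next step gives (m, d) = (40, 54) again — its k=1 value — and the period has length 6.

[40; 1, 2, 40, 2, 1, 80]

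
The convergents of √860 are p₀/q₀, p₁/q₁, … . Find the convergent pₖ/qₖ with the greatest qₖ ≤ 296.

√860 = [29; 3, 14, 3, 58, …] (period length 4).
Convergents:
  p_0/q_0 = 29/1
  p_1/q_1 = 88/3
  p_2/q_2 = 1261/43
  p_3/q_3 = 3871/132
  p_4/q_4 = 225779/7699
q_3 = 132 ≤ 296 < 7699 = q_4, so the answer is 3871/132.

3871/132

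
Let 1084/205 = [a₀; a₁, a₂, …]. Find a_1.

1084 = 5·205 + 59   →  a_0 = 5
205 = 3·59 + 28   →  a_1 = 3

3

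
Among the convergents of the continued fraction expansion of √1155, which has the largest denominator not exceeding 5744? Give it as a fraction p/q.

√1155 = [33; 1, 66, …] (period length 2).
Convergents:
  p_0/q_0 = 33/1
  p_1/q_1 = 34/1
  p_2/q_2 = 2277/67
  p_3/q_3 = 2311/68
  p_4/q_4 = 154803/4555
  p_5/q_5 = 157114/4623
  p_6/q_6 = 10524327/309673
q_5 = 4623 ≤ 5744 < 309673 = q_6, so the answer is 157114/4623.

157114/4623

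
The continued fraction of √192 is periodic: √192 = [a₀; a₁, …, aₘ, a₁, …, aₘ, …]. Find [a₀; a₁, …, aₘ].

a₀ = ⌊√192⌋ = 13.
With m₀=0, d₀=1 and mₖ₊₁ = dₖaₖ − mₖ, dₖ₊₁ = (n − mₖ₊₁²)/dₖ, aₖ₊₁ = ⌊(a₀+mₖ₊₁)/dₖ₊₁⌋:
  k=1: m=13, d=23, a=1
  k=2: m=10, d=4, a=5
  k=3: m=10, d=23, a=1
  k=4: m=13, d=1, a=26
d=1 and a=2a₀=26 at k=4, so the next step gives (m, d) = (13, 23) again — its k=1 value — and the period has length 4.

[13; 1, 5, 1, 26]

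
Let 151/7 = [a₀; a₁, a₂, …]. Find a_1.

151 = 21·7 + 4   →  a_0 = 21
7 = 1·4 + 3   →  a_1 = 1

1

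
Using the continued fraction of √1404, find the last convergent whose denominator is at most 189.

√1404 = [37; 2, 7, 1, 4, 1, 7, 2, 74, …] (period length 8).
Convergents:
  p_0/q_0 = 37/1
  p_1/q_1 = 75/2
  p_2/q_2 = 562/15
  p_3/q_3 = 637/17
  p_4/q_4 = 3110/83
  p_5/q_5 = 3747/100
  p_6/q_6 = 29339/783
q_5 = 100 ≤ 189 < 783 = q_6, so the answer is 3747/100.

3747/100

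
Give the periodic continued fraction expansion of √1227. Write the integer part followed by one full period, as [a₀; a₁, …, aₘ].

a₀ = ⌊√1227⌋ = 35.
With m₀=0, d₀=1 and mₖ₊₁ = dₖaₖ − mₖ, dₖ₊₁ = (n − mₖ₊₁²)/dₖ, aₖ₊₁ = ⌊(a₀+mₖ₊₁)/dₖ₊₁⌋:
  k=1: m=35, d=2, a=35
  k=2: m=35, d=1, a=70
d=1 and a=2a₀=70 at k=2, so the next step gives (m, d) = (35, 2) again — its k=1 value — and the period has length 2.

[35; 35, 70]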